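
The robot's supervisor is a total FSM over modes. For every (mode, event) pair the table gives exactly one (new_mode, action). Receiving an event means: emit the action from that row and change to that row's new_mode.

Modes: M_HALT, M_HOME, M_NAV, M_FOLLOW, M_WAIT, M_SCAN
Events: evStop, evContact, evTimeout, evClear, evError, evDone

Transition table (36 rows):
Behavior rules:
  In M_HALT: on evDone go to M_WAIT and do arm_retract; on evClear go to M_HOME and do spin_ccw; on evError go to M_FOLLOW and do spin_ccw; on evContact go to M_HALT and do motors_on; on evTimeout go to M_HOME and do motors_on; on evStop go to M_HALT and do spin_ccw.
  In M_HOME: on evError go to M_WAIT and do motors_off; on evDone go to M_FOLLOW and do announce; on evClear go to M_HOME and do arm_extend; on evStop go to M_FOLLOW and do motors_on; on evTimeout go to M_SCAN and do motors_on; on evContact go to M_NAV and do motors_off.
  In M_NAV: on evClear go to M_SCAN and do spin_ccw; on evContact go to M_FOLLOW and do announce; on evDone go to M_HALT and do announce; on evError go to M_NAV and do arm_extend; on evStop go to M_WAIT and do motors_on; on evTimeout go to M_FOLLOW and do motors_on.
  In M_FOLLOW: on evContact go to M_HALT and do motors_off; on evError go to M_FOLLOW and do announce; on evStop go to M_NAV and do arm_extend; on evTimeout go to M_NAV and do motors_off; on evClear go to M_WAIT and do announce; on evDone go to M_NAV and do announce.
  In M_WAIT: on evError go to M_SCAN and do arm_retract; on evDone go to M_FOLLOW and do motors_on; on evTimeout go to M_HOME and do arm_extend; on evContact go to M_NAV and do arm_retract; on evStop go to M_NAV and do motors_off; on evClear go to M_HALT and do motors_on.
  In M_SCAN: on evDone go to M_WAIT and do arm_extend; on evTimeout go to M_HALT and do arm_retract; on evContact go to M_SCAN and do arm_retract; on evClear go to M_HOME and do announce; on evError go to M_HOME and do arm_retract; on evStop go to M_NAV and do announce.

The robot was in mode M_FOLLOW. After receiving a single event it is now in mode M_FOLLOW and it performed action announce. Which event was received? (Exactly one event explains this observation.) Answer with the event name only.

try evStop: (M_FOLLOW, evStop) → (M_NAV, arm_extend)
try evContact: (M_FOLLOW, evContact) → (M_HALT, motors_off)
try evTimeout: (M_FOLLOW, evTimeout) → (M_NAV, motors_off)
try evClear: (M_FOLLOW, evClear) → (M_WAIT, announce)
try evError: (M_FOLLOW, evError) → (M_FOLLOW, announce)  ← matches
try evDone: (M_FOLLOW, evDone) → (M_NAV, announce)

evError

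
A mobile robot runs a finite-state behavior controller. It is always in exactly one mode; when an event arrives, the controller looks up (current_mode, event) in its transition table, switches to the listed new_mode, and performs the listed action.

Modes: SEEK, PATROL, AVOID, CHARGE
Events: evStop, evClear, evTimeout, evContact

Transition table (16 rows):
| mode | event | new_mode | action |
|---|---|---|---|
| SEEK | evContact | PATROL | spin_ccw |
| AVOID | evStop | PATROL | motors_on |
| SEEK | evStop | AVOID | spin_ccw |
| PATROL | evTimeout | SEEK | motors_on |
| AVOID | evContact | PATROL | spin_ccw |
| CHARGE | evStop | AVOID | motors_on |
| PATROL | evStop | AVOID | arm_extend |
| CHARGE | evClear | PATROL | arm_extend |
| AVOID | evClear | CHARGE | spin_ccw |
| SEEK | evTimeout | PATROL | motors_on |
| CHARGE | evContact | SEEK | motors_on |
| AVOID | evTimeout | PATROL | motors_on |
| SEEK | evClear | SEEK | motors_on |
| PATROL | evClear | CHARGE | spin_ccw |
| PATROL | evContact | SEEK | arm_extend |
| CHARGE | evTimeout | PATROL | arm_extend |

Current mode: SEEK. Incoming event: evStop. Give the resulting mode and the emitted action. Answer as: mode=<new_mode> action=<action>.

mode=AVOID action=spin_ccw

current mode = SEEK; filter table to that mode:
  (SEEK, evContact) → (PATROL, spin_ccw)
  (SEEK, evStop) → (AVOID, spin_ccw)  ← event matches
  (SEEK, evTimeout) → (PATROL, motors_on)
  (SEEK, evClear) → (SEEK, motors_on)
event = evStop selects (AVOID, spin_ccw)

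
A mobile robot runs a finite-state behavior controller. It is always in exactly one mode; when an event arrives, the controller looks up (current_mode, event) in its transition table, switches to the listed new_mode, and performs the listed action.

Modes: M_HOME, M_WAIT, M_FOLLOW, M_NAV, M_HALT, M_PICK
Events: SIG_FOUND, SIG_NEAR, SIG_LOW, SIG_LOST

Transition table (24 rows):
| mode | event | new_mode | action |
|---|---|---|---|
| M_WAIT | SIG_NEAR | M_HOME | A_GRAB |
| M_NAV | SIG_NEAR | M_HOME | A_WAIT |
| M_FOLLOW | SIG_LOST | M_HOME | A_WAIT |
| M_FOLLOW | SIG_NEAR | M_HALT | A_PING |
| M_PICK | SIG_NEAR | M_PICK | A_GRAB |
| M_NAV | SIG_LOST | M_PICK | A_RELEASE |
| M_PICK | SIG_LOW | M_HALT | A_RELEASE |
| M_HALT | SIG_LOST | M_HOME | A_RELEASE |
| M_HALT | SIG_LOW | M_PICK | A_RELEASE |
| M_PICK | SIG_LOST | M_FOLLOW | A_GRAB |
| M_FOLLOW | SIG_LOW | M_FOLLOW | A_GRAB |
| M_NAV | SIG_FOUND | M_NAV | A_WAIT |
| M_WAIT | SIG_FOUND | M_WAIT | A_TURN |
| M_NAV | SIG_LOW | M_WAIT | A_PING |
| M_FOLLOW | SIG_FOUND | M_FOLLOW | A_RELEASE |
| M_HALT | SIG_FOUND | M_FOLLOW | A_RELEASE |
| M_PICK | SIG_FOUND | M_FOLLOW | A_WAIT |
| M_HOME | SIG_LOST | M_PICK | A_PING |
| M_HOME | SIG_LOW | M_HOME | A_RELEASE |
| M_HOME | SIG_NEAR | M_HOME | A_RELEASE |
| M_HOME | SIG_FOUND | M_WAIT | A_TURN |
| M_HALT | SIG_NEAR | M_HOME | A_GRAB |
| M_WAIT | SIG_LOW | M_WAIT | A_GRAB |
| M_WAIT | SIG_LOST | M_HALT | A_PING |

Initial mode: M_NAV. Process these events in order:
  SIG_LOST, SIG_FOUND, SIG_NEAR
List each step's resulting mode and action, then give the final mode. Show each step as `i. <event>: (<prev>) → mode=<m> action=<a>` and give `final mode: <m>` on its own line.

final mode: M_HALT

1. SIG_LOST: (M_NAV) → mode=M_PICK action=A_RELEASE
2. SIG_FOUND: (M_PICK) → mode=M_FOLLOW action=A_WAIT
3. SIG_NEAR: (M_FOLLOW) → mode=M_HALT action=A_PING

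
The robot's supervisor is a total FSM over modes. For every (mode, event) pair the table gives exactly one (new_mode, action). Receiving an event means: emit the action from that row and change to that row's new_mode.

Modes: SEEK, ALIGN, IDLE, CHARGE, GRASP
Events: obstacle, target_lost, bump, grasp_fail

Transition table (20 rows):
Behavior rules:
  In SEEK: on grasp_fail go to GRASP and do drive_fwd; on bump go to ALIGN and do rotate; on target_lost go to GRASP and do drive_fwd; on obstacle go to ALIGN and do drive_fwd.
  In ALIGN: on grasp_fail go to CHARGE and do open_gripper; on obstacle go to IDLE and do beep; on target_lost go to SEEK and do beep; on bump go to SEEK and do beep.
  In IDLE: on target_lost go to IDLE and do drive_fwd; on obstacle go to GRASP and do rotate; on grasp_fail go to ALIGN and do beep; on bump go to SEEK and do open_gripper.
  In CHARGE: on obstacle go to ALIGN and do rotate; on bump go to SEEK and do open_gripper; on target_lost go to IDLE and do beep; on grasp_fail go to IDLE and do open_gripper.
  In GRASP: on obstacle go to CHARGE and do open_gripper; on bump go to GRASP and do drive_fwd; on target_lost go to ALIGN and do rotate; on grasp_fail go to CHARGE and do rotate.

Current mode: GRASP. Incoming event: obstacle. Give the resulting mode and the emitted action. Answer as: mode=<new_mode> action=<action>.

mode=CHARGE action=open_gripper

current mode = GRASP; filter table to that mode:
  (GRASP, obstacle) → (CHARGE, open_gripper)  ← event matches
  (GRASP, bump) → (GRASP, drive_fwd)
  (GRASP, target_lost) → (ALIGN, rotate)
  (GRASP, grasp_fail) → (CHARGE, rotate)
event = obstacle selects (CHARGE, open_gripper)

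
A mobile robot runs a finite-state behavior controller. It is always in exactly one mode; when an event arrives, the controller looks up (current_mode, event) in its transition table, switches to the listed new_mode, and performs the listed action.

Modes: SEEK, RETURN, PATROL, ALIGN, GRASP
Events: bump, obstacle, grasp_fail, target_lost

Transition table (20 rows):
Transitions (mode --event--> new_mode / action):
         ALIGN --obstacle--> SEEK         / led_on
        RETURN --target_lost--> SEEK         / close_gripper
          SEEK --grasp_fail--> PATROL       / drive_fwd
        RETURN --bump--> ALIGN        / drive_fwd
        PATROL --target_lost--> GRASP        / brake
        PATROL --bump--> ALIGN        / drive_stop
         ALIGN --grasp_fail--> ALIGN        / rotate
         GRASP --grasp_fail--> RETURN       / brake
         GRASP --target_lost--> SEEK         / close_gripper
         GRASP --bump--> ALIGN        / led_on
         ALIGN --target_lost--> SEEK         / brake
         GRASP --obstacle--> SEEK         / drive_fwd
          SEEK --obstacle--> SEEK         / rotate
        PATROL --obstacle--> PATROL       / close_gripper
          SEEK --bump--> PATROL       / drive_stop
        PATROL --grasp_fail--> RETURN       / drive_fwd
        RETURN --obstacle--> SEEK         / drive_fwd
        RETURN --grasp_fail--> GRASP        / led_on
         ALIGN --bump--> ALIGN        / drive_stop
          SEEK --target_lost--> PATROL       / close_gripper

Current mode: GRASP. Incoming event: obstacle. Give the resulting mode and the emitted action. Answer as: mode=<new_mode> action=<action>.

current mode = GRASP; filter table to that mode:
  (GRASP, grasp_fail) → (RETURN, brake)
  (GRASP, target_lost) → (SEEK, close_gripper)
  (GRASP, bump) → (ALIGN, led_on)
  (GRASP, obstacle) → (SEEK, drive_fwd)  ← event matches
event = obstacle selects (SEEK, drive_fwd)

mode=SEEK action=drive_fwd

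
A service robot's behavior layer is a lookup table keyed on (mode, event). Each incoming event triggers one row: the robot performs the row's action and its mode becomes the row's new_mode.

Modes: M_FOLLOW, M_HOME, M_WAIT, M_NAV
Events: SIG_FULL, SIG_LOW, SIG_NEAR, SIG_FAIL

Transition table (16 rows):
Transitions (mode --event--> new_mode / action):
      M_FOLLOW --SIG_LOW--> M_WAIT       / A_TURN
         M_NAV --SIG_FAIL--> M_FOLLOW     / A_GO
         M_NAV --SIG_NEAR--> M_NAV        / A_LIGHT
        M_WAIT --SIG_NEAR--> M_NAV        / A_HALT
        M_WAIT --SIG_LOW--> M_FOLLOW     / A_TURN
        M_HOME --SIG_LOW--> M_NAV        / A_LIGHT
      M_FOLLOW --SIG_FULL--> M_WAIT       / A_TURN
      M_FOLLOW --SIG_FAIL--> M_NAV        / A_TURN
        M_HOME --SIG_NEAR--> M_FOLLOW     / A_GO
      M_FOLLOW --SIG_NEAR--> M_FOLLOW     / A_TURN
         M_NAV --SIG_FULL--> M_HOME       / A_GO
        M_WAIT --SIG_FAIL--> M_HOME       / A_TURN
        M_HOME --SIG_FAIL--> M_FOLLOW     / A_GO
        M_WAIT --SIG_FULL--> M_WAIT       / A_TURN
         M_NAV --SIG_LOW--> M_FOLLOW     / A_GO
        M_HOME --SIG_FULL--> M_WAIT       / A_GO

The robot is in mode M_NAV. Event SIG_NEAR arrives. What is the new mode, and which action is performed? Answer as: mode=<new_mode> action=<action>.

mode=M_NAV action=A_LIGHT

current mode = M_NAV; filter table to that mode:
  (M_NAV, SIG_FAIL) → (M_FOLLOW, A_GO)
  (M_NAV, SIG_NEAR) → (M_NAV, A_LIGHT)  ← event matches
  (M_NAV, SIG_FULL) → (M_HOME, A_GO)
  (M_NAV, SIG_LOW) → (M_FOLLOW, A_GO)
event = SIG_NEAR selects (M_NAV, A_LIGHT)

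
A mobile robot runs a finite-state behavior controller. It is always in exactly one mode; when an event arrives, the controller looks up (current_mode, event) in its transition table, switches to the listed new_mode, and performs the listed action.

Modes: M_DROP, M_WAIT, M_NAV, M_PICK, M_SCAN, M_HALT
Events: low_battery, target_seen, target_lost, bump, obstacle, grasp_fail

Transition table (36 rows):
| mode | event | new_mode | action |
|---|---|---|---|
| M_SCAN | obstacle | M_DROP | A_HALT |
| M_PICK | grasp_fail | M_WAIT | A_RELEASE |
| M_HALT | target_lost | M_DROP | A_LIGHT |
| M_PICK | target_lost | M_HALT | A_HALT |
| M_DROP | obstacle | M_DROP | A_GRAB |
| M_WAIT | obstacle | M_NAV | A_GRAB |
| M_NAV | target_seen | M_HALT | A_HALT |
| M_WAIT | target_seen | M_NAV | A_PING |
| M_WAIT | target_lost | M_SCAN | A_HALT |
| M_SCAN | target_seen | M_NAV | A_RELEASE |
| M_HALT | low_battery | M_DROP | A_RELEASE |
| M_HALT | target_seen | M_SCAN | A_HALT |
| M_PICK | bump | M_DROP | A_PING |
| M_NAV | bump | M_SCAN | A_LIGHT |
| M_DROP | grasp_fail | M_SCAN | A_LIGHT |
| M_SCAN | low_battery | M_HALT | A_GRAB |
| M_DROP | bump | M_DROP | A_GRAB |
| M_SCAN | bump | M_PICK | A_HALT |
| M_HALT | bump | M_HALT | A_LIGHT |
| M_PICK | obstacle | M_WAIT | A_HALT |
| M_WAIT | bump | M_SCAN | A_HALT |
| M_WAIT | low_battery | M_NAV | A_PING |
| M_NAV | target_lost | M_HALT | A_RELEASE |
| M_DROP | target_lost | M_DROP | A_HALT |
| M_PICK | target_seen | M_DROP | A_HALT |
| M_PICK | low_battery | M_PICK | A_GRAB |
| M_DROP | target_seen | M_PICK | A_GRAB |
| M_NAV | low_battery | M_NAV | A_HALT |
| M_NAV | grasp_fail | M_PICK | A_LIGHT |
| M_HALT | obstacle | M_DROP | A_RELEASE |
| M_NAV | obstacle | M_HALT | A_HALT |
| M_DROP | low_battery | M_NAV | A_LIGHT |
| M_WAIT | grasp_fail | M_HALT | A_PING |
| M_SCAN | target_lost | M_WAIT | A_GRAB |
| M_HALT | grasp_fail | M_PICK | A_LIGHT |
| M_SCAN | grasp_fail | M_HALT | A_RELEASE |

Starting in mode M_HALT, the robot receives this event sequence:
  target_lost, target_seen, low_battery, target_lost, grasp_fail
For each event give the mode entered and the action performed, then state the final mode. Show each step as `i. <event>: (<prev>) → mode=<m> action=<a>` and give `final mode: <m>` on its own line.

final mode: M_PICK

1. target_lost: (M_HALT) → mode=M_DROP action=A_LIGHT
2. target_seen: (M_DROP) → mode=M_PICK action=A_GRAB
3. low_battery: (M_PICK) → mode=M_PICK action=A_GRAB
4. target_lost: (M_PICK) → mode=M_HALT action=A_HALT
5. grasp_fail: (M_HALT) → mode=M_PICK action=A_LIGHT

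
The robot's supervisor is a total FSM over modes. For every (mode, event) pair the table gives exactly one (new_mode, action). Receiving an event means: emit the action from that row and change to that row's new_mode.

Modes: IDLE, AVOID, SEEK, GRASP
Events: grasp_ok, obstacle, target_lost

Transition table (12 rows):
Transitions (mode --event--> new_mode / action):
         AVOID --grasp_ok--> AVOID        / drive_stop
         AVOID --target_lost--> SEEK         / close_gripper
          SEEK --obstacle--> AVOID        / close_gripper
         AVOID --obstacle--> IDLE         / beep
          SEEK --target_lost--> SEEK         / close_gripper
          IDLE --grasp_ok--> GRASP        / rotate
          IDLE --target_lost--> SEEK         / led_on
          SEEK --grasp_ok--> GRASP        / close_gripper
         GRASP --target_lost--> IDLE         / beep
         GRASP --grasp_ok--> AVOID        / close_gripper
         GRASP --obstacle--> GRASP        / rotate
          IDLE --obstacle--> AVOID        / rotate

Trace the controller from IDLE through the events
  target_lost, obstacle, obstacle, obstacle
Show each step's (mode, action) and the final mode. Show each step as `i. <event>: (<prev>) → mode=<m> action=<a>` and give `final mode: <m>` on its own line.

1. target_lost: (IDLE) → mode=SEEK action=led_on
2. obstacle: (SEEK) → mode=AVOID action=close_gripper
3. obstacle: (AVOID) → mode=IDLE action=beep
4. obstacle: (IDLE) → mode=AVOID action=rotate

final mode: AVOID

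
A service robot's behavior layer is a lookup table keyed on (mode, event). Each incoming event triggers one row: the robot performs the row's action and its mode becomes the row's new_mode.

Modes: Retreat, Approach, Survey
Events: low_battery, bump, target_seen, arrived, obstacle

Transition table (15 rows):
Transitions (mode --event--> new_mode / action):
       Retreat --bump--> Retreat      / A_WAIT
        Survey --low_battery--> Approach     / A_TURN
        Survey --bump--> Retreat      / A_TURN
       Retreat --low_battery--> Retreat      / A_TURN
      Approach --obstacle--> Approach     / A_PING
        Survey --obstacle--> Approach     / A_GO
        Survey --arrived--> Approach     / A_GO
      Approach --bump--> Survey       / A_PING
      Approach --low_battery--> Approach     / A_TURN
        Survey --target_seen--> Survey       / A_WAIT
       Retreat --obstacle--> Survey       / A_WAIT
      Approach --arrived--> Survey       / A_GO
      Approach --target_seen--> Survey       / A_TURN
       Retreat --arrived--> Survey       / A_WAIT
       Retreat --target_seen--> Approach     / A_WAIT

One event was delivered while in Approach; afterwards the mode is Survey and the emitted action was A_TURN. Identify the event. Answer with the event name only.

try low_battery: (Approach, low_battery) → (Approach, A_TURN)
try bump: (Approach, bump) → (Survey, A_PING)
try target_seen: (Approach, target_seen) → (Survey, A_TURN)  ← matches
try arrived: (Approach, arrived) → (Survey, A_GO)
try obstacle: (Approach, obstacle) → (Approach, A_PING)

target_seen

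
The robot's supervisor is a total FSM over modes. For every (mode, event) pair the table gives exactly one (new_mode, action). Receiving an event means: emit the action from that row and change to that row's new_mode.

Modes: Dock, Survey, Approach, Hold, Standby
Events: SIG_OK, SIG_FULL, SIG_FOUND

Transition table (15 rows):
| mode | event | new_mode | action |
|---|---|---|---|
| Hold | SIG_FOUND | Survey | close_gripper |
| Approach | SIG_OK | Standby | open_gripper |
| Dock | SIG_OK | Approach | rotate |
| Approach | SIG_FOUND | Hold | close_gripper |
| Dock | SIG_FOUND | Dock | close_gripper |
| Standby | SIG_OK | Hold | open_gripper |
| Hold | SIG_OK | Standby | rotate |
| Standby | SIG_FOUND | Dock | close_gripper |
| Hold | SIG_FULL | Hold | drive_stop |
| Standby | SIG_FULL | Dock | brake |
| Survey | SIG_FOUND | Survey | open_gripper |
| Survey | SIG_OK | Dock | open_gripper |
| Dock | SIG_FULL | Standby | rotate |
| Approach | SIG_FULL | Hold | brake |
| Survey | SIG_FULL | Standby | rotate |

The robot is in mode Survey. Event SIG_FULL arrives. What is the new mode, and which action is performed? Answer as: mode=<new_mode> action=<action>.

current mode = Survey; filter table to that mode:
  (Survey, SIG_FOUND) → (Survey, open_gripper)
  (Survey, SIG_OK) → (Dock, open_gripper)
  (Survey, SIG_FULL) → (Standby, rotate)  ← event matches
event = SIG_FULL selects (Standby, rotate)

mode=Standby action=rotate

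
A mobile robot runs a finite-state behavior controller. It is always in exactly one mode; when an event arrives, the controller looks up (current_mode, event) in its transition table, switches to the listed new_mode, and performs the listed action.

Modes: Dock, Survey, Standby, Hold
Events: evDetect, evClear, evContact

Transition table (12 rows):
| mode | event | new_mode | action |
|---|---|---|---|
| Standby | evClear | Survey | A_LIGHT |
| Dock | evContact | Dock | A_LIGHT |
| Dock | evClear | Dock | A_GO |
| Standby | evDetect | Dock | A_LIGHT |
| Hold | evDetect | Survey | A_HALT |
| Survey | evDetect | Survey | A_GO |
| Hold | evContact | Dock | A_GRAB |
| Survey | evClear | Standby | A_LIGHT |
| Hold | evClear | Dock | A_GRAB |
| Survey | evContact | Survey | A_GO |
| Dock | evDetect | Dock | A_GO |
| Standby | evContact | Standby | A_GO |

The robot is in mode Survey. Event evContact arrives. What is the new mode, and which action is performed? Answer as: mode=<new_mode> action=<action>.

mode=Survey action=A_GO

current mode = Survey; filter table to that mode:
  (Survey, evDetect) → (Survey, A_GO)
  (Survey, evClear) → (Standby, A_LIGHT)
  (Survey, evContact) → (Survey, A_GO)  ← event matches
event = evContact selects (Survey, A_GO)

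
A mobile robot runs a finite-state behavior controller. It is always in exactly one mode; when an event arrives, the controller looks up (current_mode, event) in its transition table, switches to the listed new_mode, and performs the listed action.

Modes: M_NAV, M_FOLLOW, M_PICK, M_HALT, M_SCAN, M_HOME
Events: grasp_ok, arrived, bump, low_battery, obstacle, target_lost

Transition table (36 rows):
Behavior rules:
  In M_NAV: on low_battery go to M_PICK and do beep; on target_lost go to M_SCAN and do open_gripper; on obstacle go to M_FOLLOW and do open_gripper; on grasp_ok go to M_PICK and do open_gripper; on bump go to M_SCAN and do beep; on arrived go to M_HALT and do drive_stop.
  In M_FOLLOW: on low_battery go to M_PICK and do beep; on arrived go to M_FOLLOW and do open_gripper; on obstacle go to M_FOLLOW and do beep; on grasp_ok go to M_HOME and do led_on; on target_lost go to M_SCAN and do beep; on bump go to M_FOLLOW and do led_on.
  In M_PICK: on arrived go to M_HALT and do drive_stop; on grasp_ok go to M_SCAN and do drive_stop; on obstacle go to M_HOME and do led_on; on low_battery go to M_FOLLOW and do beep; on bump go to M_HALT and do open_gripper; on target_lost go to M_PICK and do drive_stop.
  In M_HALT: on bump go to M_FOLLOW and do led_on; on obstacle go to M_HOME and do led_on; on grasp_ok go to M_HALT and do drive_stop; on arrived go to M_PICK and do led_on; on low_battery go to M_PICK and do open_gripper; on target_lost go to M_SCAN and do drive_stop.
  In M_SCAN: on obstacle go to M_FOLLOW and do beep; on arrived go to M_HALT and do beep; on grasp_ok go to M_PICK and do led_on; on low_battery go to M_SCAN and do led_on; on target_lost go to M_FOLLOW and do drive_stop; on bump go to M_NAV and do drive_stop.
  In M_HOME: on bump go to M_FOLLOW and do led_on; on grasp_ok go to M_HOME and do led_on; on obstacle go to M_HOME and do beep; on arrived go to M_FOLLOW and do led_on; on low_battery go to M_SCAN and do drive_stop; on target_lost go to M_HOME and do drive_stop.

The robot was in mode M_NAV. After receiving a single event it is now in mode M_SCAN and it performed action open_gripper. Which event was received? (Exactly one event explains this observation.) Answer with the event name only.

try grasp_ok: (M_NAV, grasp_ok) → (M_PICK, open_gripper)
try arrived: (M_NAV, arrived) → (M_HALT, drive_stop)
try bump: (M_NAV, bump) → (M_SCAN, beep)
try low_battery: (M_NAV, low_battery) → (M_PICK, beep)
try obstacle: (M_NAV, obstacle) → (M_FOLLOW, open_gripper)
try target_lost: (M_NAV, target_lost) → (M_SCAN, open_gripper)  ← matches

target_lost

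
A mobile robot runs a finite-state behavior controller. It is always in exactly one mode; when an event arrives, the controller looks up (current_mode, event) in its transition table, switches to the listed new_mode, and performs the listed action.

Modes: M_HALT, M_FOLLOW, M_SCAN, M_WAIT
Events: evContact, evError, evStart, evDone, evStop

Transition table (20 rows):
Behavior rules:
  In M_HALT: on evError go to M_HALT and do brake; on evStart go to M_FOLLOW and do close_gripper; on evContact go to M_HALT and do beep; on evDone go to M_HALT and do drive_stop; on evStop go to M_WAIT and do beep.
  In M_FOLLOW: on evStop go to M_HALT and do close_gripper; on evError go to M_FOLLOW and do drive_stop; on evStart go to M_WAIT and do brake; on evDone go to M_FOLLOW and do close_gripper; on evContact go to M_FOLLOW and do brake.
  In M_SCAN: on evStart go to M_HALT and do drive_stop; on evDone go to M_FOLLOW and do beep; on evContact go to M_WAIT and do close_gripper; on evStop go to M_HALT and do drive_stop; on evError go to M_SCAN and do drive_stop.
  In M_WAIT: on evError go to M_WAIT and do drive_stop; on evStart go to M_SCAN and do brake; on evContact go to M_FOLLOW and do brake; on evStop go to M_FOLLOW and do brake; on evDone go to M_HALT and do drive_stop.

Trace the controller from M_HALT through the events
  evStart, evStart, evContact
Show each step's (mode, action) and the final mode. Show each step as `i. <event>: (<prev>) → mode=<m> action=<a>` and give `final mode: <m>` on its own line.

1. evStart: (M_HALT) → mode=M_FOLLOW action=close_gripper
2. evStart: (M_FOLLOW) → mode=M_WAIT action=brake
3. evContact: (M_WAIT) → mode=M_FOLLOW action=brake

final mode: M_FOLLOW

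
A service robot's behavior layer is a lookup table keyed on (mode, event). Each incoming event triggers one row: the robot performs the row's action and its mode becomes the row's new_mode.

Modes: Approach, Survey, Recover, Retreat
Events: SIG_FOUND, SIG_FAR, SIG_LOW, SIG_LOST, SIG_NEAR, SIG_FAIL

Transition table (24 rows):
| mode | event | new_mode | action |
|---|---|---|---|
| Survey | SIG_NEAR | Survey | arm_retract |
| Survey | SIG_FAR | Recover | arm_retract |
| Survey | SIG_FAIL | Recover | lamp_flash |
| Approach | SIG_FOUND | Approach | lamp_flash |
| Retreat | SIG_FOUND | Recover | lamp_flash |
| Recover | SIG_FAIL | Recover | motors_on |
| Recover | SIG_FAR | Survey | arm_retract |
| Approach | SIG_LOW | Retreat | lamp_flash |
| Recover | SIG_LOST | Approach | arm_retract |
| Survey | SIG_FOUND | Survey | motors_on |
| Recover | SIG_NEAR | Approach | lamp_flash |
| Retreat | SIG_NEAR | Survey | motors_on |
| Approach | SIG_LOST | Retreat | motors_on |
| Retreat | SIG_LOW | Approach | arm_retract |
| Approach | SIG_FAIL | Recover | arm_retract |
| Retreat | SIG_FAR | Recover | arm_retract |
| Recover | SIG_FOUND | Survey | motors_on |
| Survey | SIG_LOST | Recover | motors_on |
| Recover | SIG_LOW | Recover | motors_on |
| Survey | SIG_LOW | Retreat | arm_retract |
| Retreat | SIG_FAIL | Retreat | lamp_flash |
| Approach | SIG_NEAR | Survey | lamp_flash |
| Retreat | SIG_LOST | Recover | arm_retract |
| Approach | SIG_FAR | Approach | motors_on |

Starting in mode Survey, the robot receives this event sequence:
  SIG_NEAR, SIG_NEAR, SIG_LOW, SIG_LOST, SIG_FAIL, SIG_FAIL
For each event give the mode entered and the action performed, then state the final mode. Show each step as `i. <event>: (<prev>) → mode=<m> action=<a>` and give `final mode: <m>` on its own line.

final mode: Recover

1. SIG_NEAR: (Survey) → mode=Survey action=arm_retract
2. SIG_NEAR: (Survey) → mode=Survey action=arm_retract
3. SIG_LOW: (Survey) → mode=Retreat action=arm_retract
4. SIG_LOST: (Retreat) → mode=Recover action=arm_retract
5. SIG_FAIL: (Recover) → mode=Recover action=motors_on
6. SIG_FAIL: (Recover) → mode=Recover action=motors_on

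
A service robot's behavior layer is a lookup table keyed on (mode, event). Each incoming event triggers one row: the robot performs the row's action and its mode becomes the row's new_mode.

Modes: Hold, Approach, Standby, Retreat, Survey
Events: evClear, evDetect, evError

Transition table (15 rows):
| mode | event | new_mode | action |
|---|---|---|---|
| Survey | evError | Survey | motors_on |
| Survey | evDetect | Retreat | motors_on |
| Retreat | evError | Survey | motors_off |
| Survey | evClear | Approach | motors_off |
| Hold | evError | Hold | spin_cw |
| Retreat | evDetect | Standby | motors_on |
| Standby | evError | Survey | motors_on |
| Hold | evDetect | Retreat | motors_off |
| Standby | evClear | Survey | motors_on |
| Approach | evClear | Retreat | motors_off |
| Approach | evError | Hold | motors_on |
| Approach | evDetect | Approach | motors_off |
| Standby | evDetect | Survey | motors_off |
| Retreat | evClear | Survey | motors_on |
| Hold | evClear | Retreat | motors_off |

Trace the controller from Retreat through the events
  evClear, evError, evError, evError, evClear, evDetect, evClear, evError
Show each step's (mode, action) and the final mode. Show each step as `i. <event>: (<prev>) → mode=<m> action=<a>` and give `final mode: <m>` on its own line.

1. evClear: (Retreat) → mode=Survey action=motors_on
2. evError: (Survey) → mode=Survey action=motors_on
3. evError: (Survey) → mode=Survey action=motors_on
4. evError: (Survey) → mode=Survey action=motors_on
5. evClear: (Survey) → mode=Approach action=motors_off
6. evDetect: (Approach) → mode=Approach action=motors_off
7. evClear: (Approach) → mode=Retreat action=motors_off
8. evError: (Retreat) → mode=Survey action=motors_off

final mode: Survey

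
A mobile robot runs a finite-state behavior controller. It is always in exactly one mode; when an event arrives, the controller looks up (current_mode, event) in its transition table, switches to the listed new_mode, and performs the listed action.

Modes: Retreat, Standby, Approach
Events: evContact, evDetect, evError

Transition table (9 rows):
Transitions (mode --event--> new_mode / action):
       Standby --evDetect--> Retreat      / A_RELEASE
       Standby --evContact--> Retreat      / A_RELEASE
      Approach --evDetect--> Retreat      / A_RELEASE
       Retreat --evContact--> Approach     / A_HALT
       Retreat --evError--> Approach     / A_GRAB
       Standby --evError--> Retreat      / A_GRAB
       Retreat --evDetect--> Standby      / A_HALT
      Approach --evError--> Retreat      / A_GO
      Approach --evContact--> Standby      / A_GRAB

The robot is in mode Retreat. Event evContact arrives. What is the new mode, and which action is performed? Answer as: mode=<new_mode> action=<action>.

mode=Approach action=A_HALT

current mode = Retreat; filter table to that mode:
  (Retreat, evContact) → (Approach, A_HALT)  ← event matches
  (Retreat, evError) → (Approach, A_GRAB)
  (Retreat, evDetect) → (Standby, A_HALT)
event = evContact selects (Approach, A_HALT)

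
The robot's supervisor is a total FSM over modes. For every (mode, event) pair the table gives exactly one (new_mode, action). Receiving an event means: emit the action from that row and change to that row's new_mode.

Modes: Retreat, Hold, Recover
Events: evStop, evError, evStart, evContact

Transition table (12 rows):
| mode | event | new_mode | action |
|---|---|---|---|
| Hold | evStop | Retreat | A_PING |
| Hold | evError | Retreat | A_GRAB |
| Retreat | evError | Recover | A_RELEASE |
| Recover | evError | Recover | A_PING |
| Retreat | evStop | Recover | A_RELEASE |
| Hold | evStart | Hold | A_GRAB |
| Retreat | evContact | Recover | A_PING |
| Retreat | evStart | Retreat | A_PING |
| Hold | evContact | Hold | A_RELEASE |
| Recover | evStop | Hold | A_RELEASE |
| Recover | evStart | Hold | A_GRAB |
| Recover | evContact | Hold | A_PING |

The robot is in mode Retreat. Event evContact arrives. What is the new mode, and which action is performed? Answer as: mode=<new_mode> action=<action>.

current mode = Retreat; filter table to that mode:
  (Retreat, evError) → (Recover, A_RELEASE)
  (Retreat, evStop) → (Recover, A_RELEASE)
  (Retreat, evContact) → (Recover, A_PING)  ← event matches
  (Retreat, evStart) → (Retreat, A_PING)
event = evContact selects (Recover, A_PING)

mode=Recover action=A_PING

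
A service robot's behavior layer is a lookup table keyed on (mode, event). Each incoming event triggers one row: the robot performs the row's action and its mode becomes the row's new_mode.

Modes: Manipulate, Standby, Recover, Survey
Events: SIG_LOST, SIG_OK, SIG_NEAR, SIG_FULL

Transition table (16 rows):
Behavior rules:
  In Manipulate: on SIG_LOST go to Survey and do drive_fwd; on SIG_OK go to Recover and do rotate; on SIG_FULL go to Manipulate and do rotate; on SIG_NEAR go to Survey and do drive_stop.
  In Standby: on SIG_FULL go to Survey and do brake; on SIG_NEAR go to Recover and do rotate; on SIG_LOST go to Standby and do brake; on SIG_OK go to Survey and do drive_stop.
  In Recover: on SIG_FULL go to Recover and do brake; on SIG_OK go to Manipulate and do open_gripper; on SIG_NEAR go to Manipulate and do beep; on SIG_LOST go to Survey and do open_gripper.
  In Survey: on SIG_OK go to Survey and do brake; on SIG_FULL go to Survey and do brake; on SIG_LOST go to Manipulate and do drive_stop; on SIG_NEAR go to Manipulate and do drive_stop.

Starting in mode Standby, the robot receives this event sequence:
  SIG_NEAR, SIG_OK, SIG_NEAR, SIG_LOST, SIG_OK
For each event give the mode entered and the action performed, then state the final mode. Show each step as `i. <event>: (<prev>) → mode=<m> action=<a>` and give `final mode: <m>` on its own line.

1. SIG_NEAR: (Standby) → mode=Recover action=rotate
2. SIG_OK: (Recover) → mode=Manipulate action=open_gripper
3. SIG_NEAR: (Manipulate) → mode=Survey action=drive_stop
4. SIG_LOST: (Survey) → mode=Manipulate action=drive_stop
5. SIG_OK: (Manipulate) → mode=Recover action=rotate

final mode: Recover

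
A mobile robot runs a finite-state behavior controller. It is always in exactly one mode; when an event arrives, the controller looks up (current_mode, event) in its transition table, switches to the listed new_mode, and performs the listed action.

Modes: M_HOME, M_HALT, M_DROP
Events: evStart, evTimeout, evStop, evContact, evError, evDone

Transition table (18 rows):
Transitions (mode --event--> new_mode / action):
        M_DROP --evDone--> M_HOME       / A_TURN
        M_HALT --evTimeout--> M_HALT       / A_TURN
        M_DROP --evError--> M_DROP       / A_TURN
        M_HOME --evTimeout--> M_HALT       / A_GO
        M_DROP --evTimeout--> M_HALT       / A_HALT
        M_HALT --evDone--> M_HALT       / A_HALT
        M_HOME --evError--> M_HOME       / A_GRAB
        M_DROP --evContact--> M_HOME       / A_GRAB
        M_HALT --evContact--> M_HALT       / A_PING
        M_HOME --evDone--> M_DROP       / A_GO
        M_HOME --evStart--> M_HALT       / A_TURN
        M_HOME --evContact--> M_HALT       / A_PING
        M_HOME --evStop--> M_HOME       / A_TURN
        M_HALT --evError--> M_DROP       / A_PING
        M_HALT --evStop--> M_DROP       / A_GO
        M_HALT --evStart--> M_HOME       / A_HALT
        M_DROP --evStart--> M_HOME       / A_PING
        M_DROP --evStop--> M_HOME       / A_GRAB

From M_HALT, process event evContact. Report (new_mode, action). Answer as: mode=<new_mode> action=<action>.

current mode = M_HALT; filter table to that mode:
  (M_HALT, evTimeout) → (M_HALT, A_TURN)
  (M_HALT, evDone) → (M_HALT, A_HALT)
  (M_HALT, evContact) → (M_HALT, A_PING)  ← event matches
  (M_HALT, evError) → (M_DROP, A_PING)
  (M_HALT, evStop) → (M_DROP, A_GO)
  (M_HALT, evStart) → (M_HOME, A_HALT)
event = evContact selects (M_HALT, A_PING)

mode=M_HALT action=A_PING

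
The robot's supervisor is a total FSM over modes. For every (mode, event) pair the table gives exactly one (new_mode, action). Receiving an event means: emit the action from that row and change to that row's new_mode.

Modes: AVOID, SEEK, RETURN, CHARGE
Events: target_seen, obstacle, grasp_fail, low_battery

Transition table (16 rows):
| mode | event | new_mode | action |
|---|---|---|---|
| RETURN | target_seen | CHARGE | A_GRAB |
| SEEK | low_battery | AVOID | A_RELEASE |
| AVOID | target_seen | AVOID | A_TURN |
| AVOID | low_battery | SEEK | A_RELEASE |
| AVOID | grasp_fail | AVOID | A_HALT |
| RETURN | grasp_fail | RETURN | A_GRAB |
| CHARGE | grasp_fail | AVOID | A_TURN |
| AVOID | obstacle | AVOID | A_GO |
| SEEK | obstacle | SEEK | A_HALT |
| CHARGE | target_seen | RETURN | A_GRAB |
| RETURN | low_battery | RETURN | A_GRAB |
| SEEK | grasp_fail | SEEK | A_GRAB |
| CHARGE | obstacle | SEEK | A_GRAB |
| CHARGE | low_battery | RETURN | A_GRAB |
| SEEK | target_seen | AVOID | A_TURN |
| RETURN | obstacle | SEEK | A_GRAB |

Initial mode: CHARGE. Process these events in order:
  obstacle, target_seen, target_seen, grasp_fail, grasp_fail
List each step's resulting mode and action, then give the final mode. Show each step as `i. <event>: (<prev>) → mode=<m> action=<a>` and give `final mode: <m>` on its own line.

1. obstacle: (CHARGE) → mode=SEEK action=A_GRAB
2. target_seen: (SEEK) → mode=AVOID action=A_TURN
3. target_seen: (AVOID) → mode=AVOID action=A_TURN
4. grasp_fail: (AVOID) → mode=AVOID action=A_HALT
5. grasp_fail: (AVOID) → mode=AVOID action=A_HALT

final mode: AVOID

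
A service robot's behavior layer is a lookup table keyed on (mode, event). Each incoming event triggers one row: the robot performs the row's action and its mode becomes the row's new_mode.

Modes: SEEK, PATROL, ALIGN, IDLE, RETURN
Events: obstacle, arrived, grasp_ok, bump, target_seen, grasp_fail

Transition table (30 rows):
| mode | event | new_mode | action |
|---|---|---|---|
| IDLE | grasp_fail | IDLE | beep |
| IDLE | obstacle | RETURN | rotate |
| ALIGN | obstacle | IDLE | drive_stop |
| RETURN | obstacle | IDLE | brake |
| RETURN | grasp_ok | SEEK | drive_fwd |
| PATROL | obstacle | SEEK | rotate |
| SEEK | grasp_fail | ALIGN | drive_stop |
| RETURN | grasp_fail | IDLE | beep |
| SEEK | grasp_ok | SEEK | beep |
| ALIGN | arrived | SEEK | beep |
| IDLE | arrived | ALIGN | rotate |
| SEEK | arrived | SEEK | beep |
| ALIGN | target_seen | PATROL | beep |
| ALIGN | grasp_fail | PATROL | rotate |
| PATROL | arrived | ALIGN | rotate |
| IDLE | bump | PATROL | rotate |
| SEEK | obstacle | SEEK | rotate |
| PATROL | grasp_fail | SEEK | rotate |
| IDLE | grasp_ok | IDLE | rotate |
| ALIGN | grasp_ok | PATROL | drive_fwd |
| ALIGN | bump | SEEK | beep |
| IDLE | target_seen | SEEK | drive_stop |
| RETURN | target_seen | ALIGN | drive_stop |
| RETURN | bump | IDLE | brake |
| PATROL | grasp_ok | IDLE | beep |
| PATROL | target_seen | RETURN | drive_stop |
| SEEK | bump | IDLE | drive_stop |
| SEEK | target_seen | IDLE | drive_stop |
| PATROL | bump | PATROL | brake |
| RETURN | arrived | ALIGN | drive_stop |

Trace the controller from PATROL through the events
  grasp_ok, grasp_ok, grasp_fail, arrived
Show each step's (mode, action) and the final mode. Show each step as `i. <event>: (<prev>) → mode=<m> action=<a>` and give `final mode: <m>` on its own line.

1. grasp_ok: (PATROL) → mode=IDLE action=beep
2. grasp_ok: (IDLE) → mode=IDLE action=rotate
3. grasp_fail: (IDLE) → mode=IDLE action=beep
4. arrived: (IDLE) → mode=ALIGN action=rotate

final mode: ALIGN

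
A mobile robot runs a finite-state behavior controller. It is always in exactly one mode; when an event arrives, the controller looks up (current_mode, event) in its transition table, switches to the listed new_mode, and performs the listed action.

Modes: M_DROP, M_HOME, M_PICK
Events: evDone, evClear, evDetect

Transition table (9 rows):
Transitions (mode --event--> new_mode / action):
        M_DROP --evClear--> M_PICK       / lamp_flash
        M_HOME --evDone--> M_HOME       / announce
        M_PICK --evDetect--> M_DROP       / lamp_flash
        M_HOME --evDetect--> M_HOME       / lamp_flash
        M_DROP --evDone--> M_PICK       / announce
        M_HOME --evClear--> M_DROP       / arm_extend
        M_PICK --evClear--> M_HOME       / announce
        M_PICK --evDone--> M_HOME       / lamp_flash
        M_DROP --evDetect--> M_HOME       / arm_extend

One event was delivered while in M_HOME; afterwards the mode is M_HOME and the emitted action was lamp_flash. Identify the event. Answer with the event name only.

try evDone: (M_HOME, evDone) → (M_HOME, announce)
try evClear: (M_HOME, evClear) → (M_DROP, arm_extend)
try evDetect: (M_HOME, evDetect) → (M_HOME, lamp_flash)  ← matches

evDetect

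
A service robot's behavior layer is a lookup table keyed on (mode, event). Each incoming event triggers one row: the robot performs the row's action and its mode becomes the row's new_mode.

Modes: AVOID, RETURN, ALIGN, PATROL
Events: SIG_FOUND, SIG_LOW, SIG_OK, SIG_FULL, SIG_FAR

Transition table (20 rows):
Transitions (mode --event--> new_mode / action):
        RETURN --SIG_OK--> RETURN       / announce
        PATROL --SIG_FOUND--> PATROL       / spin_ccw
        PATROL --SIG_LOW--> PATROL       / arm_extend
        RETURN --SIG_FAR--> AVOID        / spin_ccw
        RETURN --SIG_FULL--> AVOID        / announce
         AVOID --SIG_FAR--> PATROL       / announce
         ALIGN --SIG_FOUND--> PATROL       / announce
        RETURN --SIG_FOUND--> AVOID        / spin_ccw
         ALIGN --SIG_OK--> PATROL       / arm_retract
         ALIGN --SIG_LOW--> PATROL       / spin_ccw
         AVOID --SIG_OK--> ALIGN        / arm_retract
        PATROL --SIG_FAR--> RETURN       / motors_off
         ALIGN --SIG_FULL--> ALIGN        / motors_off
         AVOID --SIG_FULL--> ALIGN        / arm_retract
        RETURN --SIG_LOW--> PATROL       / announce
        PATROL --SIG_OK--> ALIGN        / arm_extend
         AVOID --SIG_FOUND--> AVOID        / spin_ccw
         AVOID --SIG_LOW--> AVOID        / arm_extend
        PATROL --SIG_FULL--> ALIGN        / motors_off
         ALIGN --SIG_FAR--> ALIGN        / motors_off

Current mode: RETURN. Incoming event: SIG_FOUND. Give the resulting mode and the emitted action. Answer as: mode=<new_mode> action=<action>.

current mode = RETURN; filter table to that mode:
  (RETURN, SIG_OK) → (RETURN, announce)
  (RETURN, SIG_FAR) → (AVOID, spin_ccw)
  (RETURN, SIG_FULL) → (AVOID, announce)
  (RETURN, SIG_FOUND) → (AVOID, spin_ccw)  ← event matches
  (RETURN, SIG_LOW) → (PATROL, announce)
event = SIG_FOUND selects (AVOID, spin_ccw)

mode=AVOID action=spin_ccw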